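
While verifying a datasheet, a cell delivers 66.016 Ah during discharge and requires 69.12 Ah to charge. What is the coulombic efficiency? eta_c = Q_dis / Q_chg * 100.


Coulombic efficiency = 66.016/69.12 * 100% = 95.51%

95.51%


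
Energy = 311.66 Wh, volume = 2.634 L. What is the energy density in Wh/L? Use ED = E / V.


Volumetric ED = 311.66 Wh / 2.634 L = 118.3 Wh/L

118.3 Wh/L


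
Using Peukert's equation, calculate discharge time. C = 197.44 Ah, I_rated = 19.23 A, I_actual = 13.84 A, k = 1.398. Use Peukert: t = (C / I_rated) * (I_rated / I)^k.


t_rated = C / I_rated = 197.44 / 19.23 = 10.267 hr
(I_rated/I)^k = (1.3895)^1.398 = 1.5839
t = t_rated * (I_rated/I)^k = 10.267 * 1.5839 = 16.26 hr

16.26 hr


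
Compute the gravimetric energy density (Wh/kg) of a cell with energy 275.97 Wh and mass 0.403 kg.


ED = E / m = 275.97 / 0.403 = 684.8 Wh/kg

684.8 Wh/kg


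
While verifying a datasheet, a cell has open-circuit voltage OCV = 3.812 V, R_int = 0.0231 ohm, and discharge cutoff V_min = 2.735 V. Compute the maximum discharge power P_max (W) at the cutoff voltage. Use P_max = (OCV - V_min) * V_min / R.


dV = OCV - V_min = 1.077 V (so I_max = dV / R)
P_max = dV * V_min / R = 1.077 * 2.735 / 0.0231 = 127.5 W

127.5 W


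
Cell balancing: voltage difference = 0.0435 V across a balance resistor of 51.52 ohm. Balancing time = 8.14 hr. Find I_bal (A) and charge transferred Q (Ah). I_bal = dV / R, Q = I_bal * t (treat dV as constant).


I_bal = dV / R = 0.0435 / 51.52 = 8.4433e-04 A
Q = I_bal * t = 8.4433e-04 * 8.14 = 0.006873 Ah

I=8.4433e-04 A, Q=0.006873 Ah


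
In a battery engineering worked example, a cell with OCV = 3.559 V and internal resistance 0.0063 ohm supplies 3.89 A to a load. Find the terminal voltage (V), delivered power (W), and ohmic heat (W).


Step 1: V_terminal = OCV - I*R = 3.559 - 3.89 * 0.0063 = 3.5345 V
Step 2: P_out = V_terminal * I = 3.5345 * 3.89 = 13.75 W
Step 3: Q = I^2 * R = 3.89^2 * 0.0063 = 0.09533 W

V=3.5345 V, P=13.75 W, Q=0.09533 W


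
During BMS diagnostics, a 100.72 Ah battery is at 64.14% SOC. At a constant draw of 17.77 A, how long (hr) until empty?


Step 1: remaining = SOC/100 * C_total = 64.14/100 * 100.72 = 64.602 Ah
Step 2: t = remaining / I = 64.602 / 17.77 = 3.635 hr

3.635 hr


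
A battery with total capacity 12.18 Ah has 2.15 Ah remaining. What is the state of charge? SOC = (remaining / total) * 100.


SOC = (remaining / total) * 100 = (2.15 / 12.18) * 100 = 17.65%

17.65%


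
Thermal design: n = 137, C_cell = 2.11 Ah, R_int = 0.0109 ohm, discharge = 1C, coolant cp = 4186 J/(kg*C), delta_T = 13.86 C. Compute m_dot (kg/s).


Step 1: I = 1 * 2.11 = 2.11 A
Step 2: Q_cell = I^2 * R = 2.11^2 * 0.0109 = 0.048528 W
Step 3: Q_total = 137 * 0.048528 = 6.6483 W
Step 4: m_dot = Q_total / (cp * dT) = 6.6483 / (4186 * 13.86) = 1.146e-04 kg/s

1.146e-04 kg/s


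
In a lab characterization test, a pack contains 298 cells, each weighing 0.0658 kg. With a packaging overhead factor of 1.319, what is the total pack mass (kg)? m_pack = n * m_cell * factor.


Cell mass sum = 298 * 0.0658 = 19.608 kg
With overhead 1.319: m_pack = 19.608 * 1.319 = 25.86 kg

25.86 kg


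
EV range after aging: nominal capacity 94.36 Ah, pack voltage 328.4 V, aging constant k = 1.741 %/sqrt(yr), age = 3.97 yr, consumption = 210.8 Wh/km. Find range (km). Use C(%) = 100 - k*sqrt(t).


Step 1: capacity retention = 100 - 1.741 * sqrt(3.97) = 100 - 1.741 * 1.9925 = 96.531%
Step 2: C_now = 94.36 * 96.531/100 = 91.087 Ah
Step 3: E_pack = V * C_now = 328.4 * 91.087 = 29913 Wh
Step 4: range = E_pack / consumption = 29913 / 210.8 = 141.9 km

141.9 km


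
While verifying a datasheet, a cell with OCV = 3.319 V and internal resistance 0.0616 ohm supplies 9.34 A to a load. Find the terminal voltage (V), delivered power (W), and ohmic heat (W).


Step 1: V_terminal = OCV - I*R = 3.319 - 9.34 * 0.0616 = 2.7437 V
Step 2: P_out = V_terminal * I = 2.7437 * 9.34 = 25.63 W
Step 3: Q = I^2 * R = 9.34^2 * 0.0616 = 5.374 W

V=2.7437 V, P=25.63 W, Q=5.374 W


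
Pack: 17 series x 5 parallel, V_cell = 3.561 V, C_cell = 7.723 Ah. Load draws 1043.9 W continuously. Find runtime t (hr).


Step 1: E_pack = Ns * V_cell * Np * C_cell = 17 * 3.561 * 5 * 7.723 = 2337.6 Wh
Step 2: t = E_pack / P = 2337.6 / 1043.9 = 2.239 hr

2.239 hr


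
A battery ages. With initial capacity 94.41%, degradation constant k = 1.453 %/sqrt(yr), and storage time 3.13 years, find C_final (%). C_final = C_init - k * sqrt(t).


Step 1: sqrt(3.13 yr) = 1.7692
Step 2: drop = 1.453 * 1.7692 = 2.5706
Step 3: C_final = 94.41 - 2.5706 = 91.84%

91.84%


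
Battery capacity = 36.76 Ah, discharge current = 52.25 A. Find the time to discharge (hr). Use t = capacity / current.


t = capacity / current = 36.76 / 52.25 = 0.7035 hr

0.7035 hr


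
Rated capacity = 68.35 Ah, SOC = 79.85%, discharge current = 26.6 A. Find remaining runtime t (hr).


Step 1: remaining = SOC/100 * C_total = 79.85/100 * 68.35 = 54.577 Ah
Step 2: t = remaining / I = 54.577 / 26.6 = 2.052 hr

2.052 hr


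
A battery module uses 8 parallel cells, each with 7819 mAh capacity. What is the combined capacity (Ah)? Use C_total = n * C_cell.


Convert: C_cell = 7819 mAh = 7.819 Ah
C_total = 8 * 7.819 = 62.552 Ah

62.552 Ah


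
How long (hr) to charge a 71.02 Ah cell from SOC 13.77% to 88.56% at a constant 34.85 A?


delta_Ah = 71.02 * (88.56 - 13.77) / 100 = 53.116 Ah
t = delta_Ah / I = 53.116 / 34.85 = 1.524 hr

1.524 hr


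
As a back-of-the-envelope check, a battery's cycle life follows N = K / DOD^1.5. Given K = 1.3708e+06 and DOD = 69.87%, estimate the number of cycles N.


Step 1: DOD^1.5 = 69.87^1.5 = 584.03
Step 2: N = 1.3708e+06 / 584.03 = 2347 cycles

2347 cycles


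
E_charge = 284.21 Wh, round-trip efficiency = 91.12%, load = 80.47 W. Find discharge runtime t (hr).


Step 1: E_discharge = eta/100 * E_charge = 91.12/100 * 284.21 = 258.97 Wh
Step 2: t = E_discharge / P = 258.97 / 80.47 = 3.218 hr

3.218 hr


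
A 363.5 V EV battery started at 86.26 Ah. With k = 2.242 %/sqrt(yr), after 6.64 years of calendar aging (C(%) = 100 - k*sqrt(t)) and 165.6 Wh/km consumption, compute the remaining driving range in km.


Step 1: capacity retention = 100 - 2.242 * sqrt(6.64) = 100 - 2.242 * 2.5768 = 94.223%
Step 2: C_now = 86.26 * 94.223/100 = 81.277 Ah
Step 3: E_pack = V * C_now = 363.5 * 81.277 = 29544 Wh
Step 4: range = E_pack / consumption = 29544 / 165.6 = 178.4 km

178.4 km


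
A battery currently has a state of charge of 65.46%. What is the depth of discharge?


DOD = 100 - SOC = 100 - 65.46 = 34.54%

34.54%


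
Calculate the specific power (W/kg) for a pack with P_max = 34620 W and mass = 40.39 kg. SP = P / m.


Specific power = 34620 W / 40.39 kg = 857.1 W/kg

857.1 W/kg


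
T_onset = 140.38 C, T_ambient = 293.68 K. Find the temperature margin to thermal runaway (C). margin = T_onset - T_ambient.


Convert: T_ambient = 293.68 K = 20.53 C
margin = 140.38 - 20.53 = 119.85 C

119.85 C


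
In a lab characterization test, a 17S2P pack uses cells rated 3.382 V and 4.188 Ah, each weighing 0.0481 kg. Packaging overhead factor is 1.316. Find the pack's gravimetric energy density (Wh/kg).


Step 1: V_pack = 17 * 3.382 = 57.494 V
Step 2: C_pack = 2 * 4.188 = 8.376 Ah
Step 3: E_pack = V_pack * C_pack = 57.494 * 8.376 = 481.57 Wh
Step 4: m_pack = 17 * 2 * 0.0481 * 1.316 = 2.1522 kg
Step 5: ED = E_pack / m_pack = 481.57 / 2.1522 = 223.8 Wh/kg

223.8 Wh/kg


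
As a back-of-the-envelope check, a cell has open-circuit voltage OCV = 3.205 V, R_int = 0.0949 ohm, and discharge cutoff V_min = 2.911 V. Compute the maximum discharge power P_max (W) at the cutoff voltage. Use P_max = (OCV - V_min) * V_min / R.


P_max = (OCV - V_min) * V_min / R = (3.205 - 2.911) * 2.911 / 0.0949 = 0.294 * 2.911 / 0.0949 = 9.018 W

9.018 W


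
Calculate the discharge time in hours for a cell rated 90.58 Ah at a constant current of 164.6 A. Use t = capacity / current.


Runtime = 90.58 Ah / 164.6 A = 0.5503 hr

0.5503 hr


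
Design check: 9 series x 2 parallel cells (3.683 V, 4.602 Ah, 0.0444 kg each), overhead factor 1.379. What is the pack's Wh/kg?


Step 1: V_pack = 9 * 3.683 = 33.147 V
Step 2: C_pack = 2 * 4.602 = 9.204 Ah
Step 3: E_pack = V_pack * C_pack = 33.147 * 9.204 = 305.08 Wh
Step 4: m_pack = 9 * 2 * 0.0444 * 1.379 = 1.1021 kg
Step 5: ED = E_pack / m_pack = 305.08 / 1.1021 = 276.8 Wh/kg

276.8 Wh/kg


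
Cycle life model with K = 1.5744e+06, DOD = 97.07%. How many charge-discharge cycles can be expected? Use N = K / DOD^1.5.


DOD^1.5 = 956.37
N = K / DOD^1.5 = 1.5744e+06 / 956.37 = 1646

1646 cycles


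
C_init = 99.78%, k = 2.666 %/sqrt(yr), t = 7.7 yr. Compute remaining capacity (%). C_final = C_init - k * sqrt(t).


sqrt(t) = sqrt(7.7) = 2.7749
C_final = 99.78 - 2.666 * 2.7749 = 92.38%

92.38%


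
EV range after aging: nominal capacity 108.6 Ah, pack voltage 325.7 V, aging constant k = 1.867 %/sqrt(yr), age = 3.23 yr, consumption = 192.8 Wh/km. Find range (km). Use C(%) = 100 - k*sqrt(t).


Step 1: capacity retention = 100 - 1.867 * sqrt(3.23) = 100 - 1.867 * 1.7972 = 96.645%
Step 2: C_now = 108.6 * 96.645/100 = 104.96 Ah
Step 3: E_pack = V * C_now = 325.7 * 104.96 = 34185 Wh
Step 4: range = E_pack / consumption = 34185 / 192.8 = 177.3 km

177.3 km


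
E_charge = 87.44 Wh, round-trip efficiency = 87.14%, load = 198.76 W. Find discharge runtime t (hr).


Step 1: E_discharge = eta/100 * E_charge = 87.14/100 * 87.44 = 76.195 Wh
Step 2: t = E_discharge / P = 76.195 / 198.76 = 0.3834 hr

0.3834 hr


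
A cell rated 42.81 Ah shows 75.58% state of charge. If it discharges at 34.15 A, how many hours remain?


Step 1: remaining = SOC/100 * C_total = 75.58/100 * 42.81 = 32.356 Ah
Step 2: t = remaining / I = 32.356 / 34.15 = 0.9475 hr

0.9475 hr


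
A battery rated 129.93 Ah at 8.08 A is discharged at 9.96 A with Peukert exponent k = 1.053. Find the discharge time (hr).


Step 1: t_rated = C / I_rated = 129.93 / 8.08 = 16.08 hr
Step 2: ratio = 8.08 / 9.96 = 0.81124
Step 3: ratio^k = 0.81124^1.053 = 0.8023
Step 4: t = t_rated * ratio^k = 16.08 * 0.8023 = 12.90 hr

12.90 hr


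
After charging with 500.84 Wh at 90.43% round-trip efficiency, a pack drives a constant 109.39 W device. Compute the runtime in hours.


Step 1: E_discharge = eta/100 * E_charge = 90.43/100 * 500.84 = 452.91 Wh
Step 2: t = E_discharge / P = 452.91 / 109.39 = 4.140 hr

4.140 hr


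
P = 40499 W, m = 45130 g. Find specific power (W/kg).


Convert: m = 45130 g = 45.13 kg
Specific power = 40499 W / 45.13 kg = 897.4 W/kg

897.4 W/kg


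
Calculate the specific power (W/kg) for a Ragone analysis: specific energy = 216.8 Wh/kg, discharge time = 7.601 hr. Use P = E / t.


P_specific = E / t = 216.8 / 7.601 = 28.52 W/kg

28.52 W/kg


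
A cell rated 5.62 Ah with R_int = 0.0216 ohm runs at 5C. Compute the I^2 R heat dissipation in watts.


Step 1: I = C_rate * capacity = 5 * 5.62 = 28.1 A
Step 2: Q = I^2 * R = 28.1^2 * 0.0216 = 789.61 * 0.0216 = 17.06 W

17.06 W


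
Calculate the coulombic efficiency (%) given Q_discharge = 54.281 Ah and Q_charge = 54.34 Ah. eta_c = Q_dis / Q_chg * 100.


eta_c = Q_dis / Q_chg * 100 = 54.281 / 54.34 * 100 = 99.89%

99.89%


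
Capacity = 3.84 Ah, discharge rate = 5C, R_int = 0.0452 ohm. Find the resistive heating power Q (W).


Step 1: I = C_rate * capacity = 5 * 3.84 = 19.2 A
Step 2: Q = I^2 * R = 19.2^2 * 0.0452 = 368.64 * 0.0452 = 16.66 W

16.66 W


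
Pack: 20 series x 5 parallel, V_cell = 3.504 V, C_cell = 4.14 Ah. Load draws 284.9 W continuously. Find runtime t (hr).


Step 1: E_pack = Ns * V_cell * Np * C_cell = 20 * 3.504 * 5 * 4.14 = 1450.7 Wh
Step 2: t = E_pack / P = 1450.7 / 284.9 = 5.092 hr

5.092 hr


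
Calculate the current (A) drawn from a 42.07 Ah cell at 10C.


I = C_rate * capacity = 10 * 42.07 = 420.7 A

420.7 A


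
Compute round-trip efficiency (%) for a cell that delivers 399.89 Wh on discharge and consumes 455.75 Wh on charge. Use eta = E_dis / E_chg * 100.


eta_e = E_dis / E_chg * 100 = 399.89 / 455.75 * 100 = 87.74%

87.74%


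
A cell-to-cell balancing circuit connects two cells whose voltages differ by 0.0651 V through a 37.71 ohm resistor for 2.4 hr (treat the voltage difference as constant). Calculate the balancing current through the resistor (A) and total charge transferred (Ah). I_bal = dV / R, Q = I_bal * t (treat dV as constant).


First, Ohm's law: I_bal = 0.0651 V / 37.71 ohm = 0.0017263 A
Then Q = I * t = 0.0017263 A * 2.4 hr = 0.004143 Ah

I=0.0017263 A, Q=0.004143 Ah


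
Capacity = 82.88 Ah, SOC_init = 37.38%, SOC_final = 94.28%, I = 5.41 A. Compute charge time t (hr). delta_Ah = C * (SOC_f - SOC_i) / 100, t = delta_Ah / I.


Step 1: dSOC = 94.28% - 37.38% = 56.9%
Step 2: delta_Ah = 82.88 * 56.9 / 100 = 47.159 Ah
Step 3: t = 47.159 / 5.41 = 8.717 hr

8.717 hr


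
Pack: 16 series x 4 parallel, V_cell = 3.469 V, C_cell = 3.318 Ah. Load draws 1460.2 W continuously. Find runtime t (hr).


Step 1: E_pack = Ns * V_cell * Np * C_cell = 16 * 3.469 * 4 * 3.318 = 736.65 Wh
Step 2: t = E_pack / P = 736.65 / 1460.2 = 0.5045 hr

0.5045 hr


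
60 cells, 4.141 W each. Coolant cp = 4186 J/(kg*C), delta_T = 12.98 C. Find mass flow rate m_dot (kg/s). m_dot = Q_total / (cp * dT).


Step 1: Total heat Q = 60 * 4.141 W = 248.46 W
Step 2: denom = cp * dT = 4186 * 12.98 = 54334
Step 3: m_dot = 248.46 / 54334 = 0.004573 kg/s

0.004573 kg/s


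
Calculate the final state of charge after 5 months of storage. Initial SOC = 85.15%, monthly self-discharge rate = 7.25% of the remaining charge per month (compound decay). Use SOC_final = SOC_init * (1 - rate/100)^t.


decay = (1 - 7.25/100)^5 = 0.68639
SOC_final = 85.15 * 0.68639 = 58.45%

58.45%


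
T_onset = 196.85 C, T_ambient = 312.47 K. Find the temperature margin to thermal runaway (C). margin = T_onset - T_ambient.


Convert: T_ambient = 312.47 K = 39.32 C
margin = 196.85 - 39.32 = 157.53 C

157.53 C


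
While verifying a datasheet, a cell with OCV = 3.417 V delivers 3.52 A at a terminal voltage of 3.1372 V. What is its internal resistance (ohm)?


R = (OCV - V) / I = (3.417 - 3.1372) / 3.52 = 0.07949 ohm

0.07949 ohm


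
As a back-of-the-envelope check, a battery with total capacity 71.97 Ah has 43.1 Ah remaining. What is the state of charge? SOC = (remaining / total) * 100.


SOC = (remaining / total) * 100 = (43.1 / 71.97) * 100 = 59.89%

59.89%


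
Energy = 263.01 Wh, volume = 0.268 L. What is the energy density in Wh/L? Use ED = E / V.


ED = E / V = 263.01 / 0.268 = 981.4 Wh/L

981.4 Wh/L


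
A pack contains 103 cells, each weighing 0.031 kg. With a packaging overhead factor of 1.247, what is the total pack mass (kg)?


m_pack = n * m_cell * overhead = 103 * 0.031 * 1.247 = 3.982 kg

3.982 kg


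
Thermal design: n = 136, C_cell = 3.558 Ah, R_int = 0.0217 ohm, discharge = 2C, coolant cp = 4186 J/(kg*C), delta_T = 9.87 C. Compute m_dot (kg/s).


Step 1: I = 2 * 3.558 = 7.116 A
Step 2: Q_cell = I^2 * R = 7.116^2 * 0.0217 = 1.0988 W
Step 3: Q_total = 136 * 1.0988 = 149.44 W
Step 4: m_dot = Q_total / (cp * dT) = 149.44 / (4186 * 9.87) = 0.003617 kg/s

0.003617 kg/s


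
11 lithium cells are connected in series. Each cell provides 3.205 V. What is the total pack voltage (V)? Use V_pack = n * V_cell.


Series voltages add: 11 * 3.205 V = 35.255 V

35.255 V


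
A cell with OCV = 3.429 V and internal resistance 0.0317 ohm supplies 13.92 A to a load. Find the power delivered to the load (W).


Step 1: V_terminal = OCV - I*R = 3.429 - 13.92 * 0.0317 = 2.9877 V
Step 2: P_out = V_terminal * I = 2.9877 * 13.92 = 41.59 W

41.59 W


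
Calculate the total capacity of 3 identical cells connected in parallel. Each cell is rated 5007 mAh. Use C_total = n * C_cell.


Convert: C_cell = 5007 mAh = 5.007 Ah
C_total = 3 * 5.007 = 15.021 Ah

15.021 Ah


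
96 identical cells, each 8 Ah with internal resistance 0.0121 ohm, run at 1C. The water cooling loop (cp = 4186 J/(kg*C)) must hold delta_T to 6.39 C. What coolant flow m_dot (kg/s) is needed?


Step 1: I = 1 * 8 = 8 A
Step 2: Q_cell = I^2 * R = 8^2 * 0.0121 = 0.7744 W
Step 3: Q_total = 96 * 0.7744 = 74.342 W
Step 4: m_dot = Q_total / (cp * dT) = 74.342 / (4186 * 6.39) = 0.002779 kg/s

0.002779 kg/s


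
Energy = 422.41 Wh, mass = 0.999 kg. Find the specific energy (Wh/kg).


ED = E / m = 422.41 / 0.999 = 422.8 Wh/kg

422.8 Wh/kg


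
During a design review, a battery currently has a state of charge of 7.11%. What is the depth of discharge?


Complement of SOC: DOD = 100% - 7.11% = 92.89%

92.89%


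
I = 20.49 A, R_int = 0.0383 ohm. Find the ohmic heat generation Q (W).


I^2 = 419.84
Q = 419.84 * 0.0383 = 16.08 W

16.08 W


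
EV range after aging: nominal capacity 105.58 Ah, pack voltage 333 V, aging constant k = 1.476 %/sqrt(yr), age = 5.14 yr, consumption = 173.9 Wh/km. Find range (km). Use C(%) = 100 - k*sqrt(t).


Step 1: capacity retention = 100 - 1.476 * sqrt(5.14) = 100 - 1.476 * 2.2672 = 96.654%
Step 2: C_now = 105.58 * 96.654/100 = 102.05 Ah
Step 3: E_pack = V * C_now = 333 * 102.05 = 33983 Wh
Step 4: range = E_pack / consumption = 33983 / 173.9 = 195.4 km

195.4 km


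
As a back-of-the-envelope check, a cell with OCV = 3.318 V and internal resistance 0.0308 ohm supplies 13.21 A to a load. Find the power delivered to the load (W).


Step 1: V_terminal = OCV - I*R = 3.318 - 13.21 * 0.0308 = 2.9111 V
Step 2: P_out = V_terminal * I = 2.9111 * 13.21 = 38.46 W

38.46 W


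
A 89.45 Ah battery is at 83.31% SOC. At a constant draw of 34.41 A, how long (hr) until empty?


Step 1: remaining = SOC/100 * C_total = 83.31/100 * 89.45 = 74.521 Ah
Step 2: t = remaining / I = 74.521 / 34.41 = 2.166 hr

2.166 hr


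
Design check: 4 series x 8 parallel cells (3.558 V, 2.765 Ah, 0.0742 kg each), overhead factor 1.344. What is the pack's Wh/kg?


Step 1: V_pack = 4 * 3.558 = 14.232 V
Step 2: C_pack = 8 * 2.765 = 22.12 Ah
Step 3: E_pack = V_pack * C_pack = 14.232 * 22.12 = 314.81 Wh
Step 4: m_pack = 4 * 8 * 0.0742 * 1.344 = 3.1912 kg
Step 5: ED = E_pack / m_pack = 314.81 / 3.1912 = 98.65 Wh/kg

98.65 Wh/kg


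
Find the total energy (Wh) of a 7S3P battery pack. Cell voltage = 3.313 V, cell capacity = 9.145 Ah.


E = Ns * Vcell * Np * Ccell = 7 * 3.313 * 3 * 9.145 = 636.2 Wh

636.2 Wh


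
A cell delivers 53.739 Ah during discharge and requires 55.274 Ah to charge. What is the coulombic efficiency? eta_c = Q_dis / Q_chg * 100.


eta_c = Q_dis / Q_chg * 100 = 53.739 / 55.274 * 100 = 97.22%

97.22%


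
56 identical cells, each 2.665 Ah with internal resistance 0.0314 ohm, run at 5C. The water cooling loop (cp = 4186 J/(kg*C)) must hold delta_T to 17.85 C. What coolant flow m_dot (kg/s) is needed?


Step 1: I = 5 * 2.665 = 13.325 A
Step 2: Q_cell = I^2 * R = 13.325^2 * 0.0314 = 5.5752 W
Step 3: Q_total = 56 * 5.5752 = 312.21 W
Step 4: m_dot = Q_total / (cp * dT) = 312.21 / (4186 * 17.85) = 0.004178 kg/s

0.004178 kg/s


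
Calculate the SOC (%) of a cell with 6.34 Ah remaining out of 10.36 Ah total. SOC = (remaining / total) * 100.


SOC = (remaining / total) * 100 = (6.34 / 10.36) * 100 = 61.20%

61.20%


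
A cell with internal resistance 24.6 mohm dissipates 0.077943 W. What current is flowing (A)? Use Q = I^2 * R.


Convert: R = 24.6 mohm = 0.0246 ohm
I = sqrt(Q / R) = sqrt(0.077943 / 0.0246) = sqrt(3.1684) = 1.780 A

1.780 A


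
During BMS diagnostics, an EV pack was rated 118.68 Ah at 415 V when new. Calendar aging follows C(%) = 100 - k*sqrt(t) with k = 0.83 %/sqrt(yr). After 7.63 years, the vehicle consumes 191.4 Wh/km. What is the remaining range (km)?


Step 1: capacity retention = 100 - 0.83 * sqrt(7.63) = 100 - 0.83 * 2.7622 = 97.707%
Step 2: C_now = 118.68 * 97.707/100 = 115.96 Ah
Step 3: E_pack = V * C_now = 415 * 115.96 = 48123 Wh
Step 4: range = E_pack / consumption = 48123 / 191.4 = 251.4 km

251.4 km


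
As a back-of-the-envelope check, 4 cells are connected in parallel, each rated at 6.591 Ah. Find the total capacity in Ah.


Parallel capacities add: 4 * 6.591 Ah = 26.364 Ah

26.364 Ah


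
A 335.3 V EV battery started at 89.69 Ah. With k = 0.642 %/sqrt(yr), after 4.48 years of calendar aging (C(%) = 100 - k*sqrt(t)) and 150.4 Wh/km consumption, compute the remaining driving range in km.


Step 1: capacity retention = 100 - 0.642 * sqrt(4.48) = 100 - 0.642 * 2.1166 = 98.641%
Step 2: C_now = 89.69 * 98.641/100 = 88.471 Ah
Step 3: E_pack = V * C_now = 335.3 * 88.471 = 29664 Wh
Step 4: range = E_pack / consumption = 29664 / 150.4 = 197.2 km

197.2 km


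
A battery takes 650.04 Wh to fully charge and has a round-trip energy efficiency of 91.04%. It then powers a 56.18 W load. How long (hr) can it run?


Step 1: E_discharge = eta/100 * E_charge = 91.04/100 * 650.04 = 591.8 Wh
Step 2: t = E_discharge / P = 591.8 / 56.18 = 10.53 hr

10.53 hr


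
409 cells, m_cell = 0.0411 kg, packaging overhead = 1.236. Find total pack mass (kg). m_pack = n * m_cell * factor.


m_pack = n * m_cell * overhead = 409 * 0.0411 * 1.236 = 20.78 kg

20.78 kg


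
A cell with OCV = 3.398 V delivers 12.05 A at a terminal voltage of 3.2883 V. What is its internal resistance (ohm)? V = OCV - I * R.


R = (OCV - V) / I = (3.398 - 3.2883) / 12.05 = 0.009104 ohm

0.009104 ohm


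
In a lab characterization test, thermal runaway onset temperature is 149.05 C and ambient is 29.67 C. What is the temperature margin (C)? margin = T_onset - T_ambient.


margin = T_onset - T_ambient = 149.05 - 29.67 = 119.38 C

119.38 C


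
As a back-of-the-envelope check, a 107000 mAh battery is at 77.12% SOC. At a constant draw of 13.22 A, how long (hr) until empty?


Convert: C_total = 107000 mAh = 107 Ah
Step 1: remaining = SOC/100 * C_total = 77.12/100 * 107 = 82.518 Ah
Step 2: t = remaining / I = 82.518 / 13.22 = 6.242 hr

6.242 hr


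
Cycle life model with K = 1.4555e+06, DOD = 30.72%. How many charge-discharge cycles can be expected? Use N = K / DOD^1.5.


Step 1: DOD^1.5 = 30.72^1.5 = 170.27
Step 2: N = 1.4555e+06 / 170.27 = 8548 cycles

8548 cycles


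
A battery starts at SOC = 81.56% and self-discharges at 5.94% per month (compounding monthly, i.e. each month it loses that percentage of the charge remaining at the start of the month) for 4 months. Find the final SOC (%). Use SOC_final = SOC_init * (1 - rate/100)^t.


Monthly retention factor = 1 - 5.94/100 = 0.9406
Over 4 months: factor^4 = 0.78274
SOC_final = 81.56 * 0.78274 = 63.84%

63.84%


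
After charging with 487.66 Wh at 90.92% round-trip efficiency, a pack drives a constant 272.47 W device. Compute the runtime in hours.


Step 1: E_discharge = eta/100 * E_charge = 90.92/100 * 487.66 = 443.38 Wh
Step 2: t = E_discharge / P = 443.38 / 272.47 = 1.627 hr

1.627 hr


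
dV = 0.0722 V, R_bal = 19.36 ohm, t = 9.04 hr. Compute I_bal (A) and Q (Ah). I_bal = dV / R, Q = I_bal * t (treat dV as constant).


I_bal = dV / R = 0.0722 / 19.36 = 0.0037293 A
Q = I_bal * t = 0.0037293 * 9.04 = 0.03371 Ah

I=0.0037293 A, Q=0.03371 Ah


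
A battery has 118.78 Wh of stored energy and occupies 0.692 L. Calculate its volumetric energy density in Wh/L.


ED = E / V = 118.78 / 0.692 = 171.6 Wh/L

171.6 Wh/L


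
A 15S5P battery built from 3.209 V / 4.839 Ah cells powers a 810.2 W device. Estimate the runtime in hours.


Step 1: E_pack = Ns * V_cell * Np * C_cell = 15 * 3.209 * 5 * 4.839 = 1164.6 Wh
Step 2: t = E_pack / P = 1164.6 / 810.2 = 1.437 hr

1.437 hr


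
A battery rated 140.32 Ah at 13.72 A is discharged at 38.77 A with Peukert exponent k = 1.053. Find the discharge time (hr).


t_rated = C / I_rated = 140.32 / 13.72 = 10.227 hr
(I_rated/I)^k = (0.35388)^1.053 = 0.33492
t = t_rated * (I_rated/I)^k = 10.227 * 0.33492 = 3.425 hr

3.425 hr


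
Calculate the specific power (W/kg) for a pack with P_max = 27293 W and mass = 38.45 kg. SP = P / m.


SP = P / m = 27293 / 38.45 = 709.8 W/kg

709.8 W/kg


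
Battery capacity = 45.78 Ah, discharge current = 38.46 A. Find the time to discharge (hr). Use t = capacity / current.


t = capacity / current = 45.78 / 38.46 = 1.190 hr

1.190 hr


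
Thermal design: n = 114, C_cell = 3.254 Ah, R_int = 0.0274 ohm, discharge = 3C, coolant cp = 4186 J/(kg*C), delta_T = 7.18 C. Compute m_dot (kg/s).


Step 1: I = 3 * 3.254 = 9.762 A
Step 2: Q_cell = I^2 * R = 9.762^2 * 0.0274 = 2.6111 W
Step 3: Q_total = 114 * 2.6111 = 297.67 W
Step 4: m_dot = Q_total / (cp * dT) = 297.67 / (4186 * 7.18) = 0.009904 kg/s

0.009904 kg/s


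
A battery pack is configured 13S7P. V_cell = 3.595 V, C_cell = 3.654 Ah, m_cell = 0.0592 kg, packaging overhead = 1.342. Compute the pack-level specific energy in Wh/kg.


Step 1: V_pack = 13 * 3.595 = 46.735 V
Step 2: C_pack = 7 * 3.654 = 25.578 Ah
Step 3: E_pack = V_pack * C_pack = 46.735 * 25.578 = 1195.4 Wh
Step 4: m_pack = 13 * 7 * 0.0592 * 1.342 = 7.2296 kg
Step 5: ED = E_pack / m_pack = 1195.4 / 7.2296 = 165.3 Wh/kg

165.3 Wh/kg


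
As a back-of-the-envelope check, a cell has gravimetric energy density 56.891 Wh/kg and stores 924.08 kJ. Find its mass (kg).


Convert: E = 924.08 kJ = 256.69 Wh
m = E / ED = 256.69 / 56.891 = 4.512 kg

4.512 kg


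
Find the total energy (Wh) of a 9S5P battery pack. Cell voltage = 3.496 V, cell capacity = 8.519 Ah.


V_pack = 9 * 3.496 = 31.464 V
C_pack = 5 * 8.519 = 42.595 Ah
E = V_pack * C_pack = 31.464 * 42.595 = 1340 Wh

1340 Wh


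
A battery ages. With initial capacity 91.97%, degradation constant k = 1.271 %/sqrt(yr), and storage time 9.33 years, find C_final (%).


Step 1: sqrt(9.33 yr) = 3.0545
Step 2: drop = 1.271 * 3.0545 = 3.8823
Step 3: C_final = 91.97 - 3.8823 = 88.09%

88.09%


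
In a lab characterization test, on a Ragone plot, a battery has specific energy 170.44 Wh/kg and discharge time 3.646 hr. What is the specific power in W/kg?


P_specific = E / t = 170.44 / 3.646 = 46.75 W/kg

46.75 W/kg


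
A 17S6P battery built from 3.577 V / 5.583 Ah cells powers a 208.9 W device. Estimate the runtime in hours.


Step 1: E_pack = Ns * V_cell * Np * C_cell = 17 * 3.577 * 6 * 5.583 = 2037 Wh
Step 2: t = E_pack / P = 2037 / 208.9 = 9.751 hr

9.751 hr


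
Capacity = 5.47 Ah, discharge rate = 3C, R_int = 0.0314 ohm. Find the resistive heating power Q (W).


Step 1: I = C_rate * capacity = 3 * 5.47 = 16.41 A
Step 2: Q = I^2 * R = 16.41^2 * 0.0314 = 269.29 * 0.0314 = 8.456 W

8.456 W


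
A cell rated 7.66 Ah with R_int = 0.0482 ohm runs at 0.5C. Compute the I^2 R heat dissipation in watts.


Step 1: I = C_rate * capacity = 0.5 * 7.66 = 3.83 A
Step 2: Q = I^2 * R = 3.83^2 * 0.0482 = 14.669 * 0.0482 = 0.7070 W

0.7070 W


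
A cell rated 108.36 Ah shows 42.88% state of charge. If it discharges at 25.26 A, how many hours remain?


Step 1: remaining = SOC/100 * C_total = 42.88/100 * 108.36 = 46.465 Ah
Step 2: t = remaining / I = 46.465 / 25.26 = 1.839 hr

1.839 hr


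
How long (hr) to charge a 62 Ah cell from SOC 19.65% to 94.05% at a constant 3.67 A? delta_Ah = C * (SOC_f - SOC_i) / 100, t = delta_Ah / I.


delta_Ah = 62 * (94.05 - 19.65) / 100 = 46.128 Ah
t = delta_Ah / I = 46.128 / 3.67 = 12.57 hr

12.57 hr


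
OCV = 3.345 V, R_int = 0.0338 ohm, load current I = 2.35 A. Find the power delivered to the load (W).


Step 1: V_terminal = OCV - I*R = 3.345 - 2.35 * 0.0338 = 3.2656 V
Step 2: P_out = V_terminal * I = 3.2656 * 2.35 = 7.674 W

7.674 W


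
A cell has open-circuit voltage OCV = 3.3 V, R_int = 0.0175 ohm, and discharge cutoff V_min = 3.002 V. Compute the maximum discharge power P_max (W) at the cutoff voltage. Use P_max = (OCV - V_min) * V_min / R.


dV = OCV - V_min = 0.298 V (so I_max = dV / R)
P_max = dV * V_min / R = 0.298 * 3.002 / 0.0175 = 51.12 W

51.12 W


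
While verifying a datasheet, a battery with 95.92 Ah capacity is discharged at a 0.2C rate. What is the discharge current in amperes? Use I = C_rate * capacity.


At 0.2C: I = 0.2 * 95.92 Ah = 19.184 A

19.184 A


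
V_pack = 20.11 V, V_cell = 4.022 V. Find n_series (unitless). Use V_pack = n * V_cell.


n = V_pack / V_cell = 20.11 / 4.022 = 5

5


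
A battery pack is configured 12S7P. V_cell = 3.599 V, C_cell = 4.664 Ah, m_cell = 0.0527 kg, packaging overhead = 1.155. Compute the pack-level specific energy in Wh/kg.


Step 1: V_pack = 12 * 3.599 = 43.188 V
Step 2: C_pack = 7 * 4.664 = 32.648 Ah
Step 3: E_pack = V_pack * C_pack = 43.188 * 32.648 = 1410 Wh
Step 4: m_pack = 12 * 7 * 0.0527 * 1.155 = 5.113 kg
Step 5: ED = E_pack / m_pack = 1410 / 5.113 = 275.8 Wh/kg

275.8 Wh/kg


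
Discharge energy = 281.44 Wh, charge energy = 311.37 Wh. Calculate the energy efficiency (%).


eta_e = E_dis / E_chg * 100 = 281.44 / 311.37 * 100 = 90.39%

90.39%


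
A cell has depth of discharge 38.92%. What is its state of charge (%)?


SOC = 100 - DOD = 100 - 38.92 = 61.08%

61.08%


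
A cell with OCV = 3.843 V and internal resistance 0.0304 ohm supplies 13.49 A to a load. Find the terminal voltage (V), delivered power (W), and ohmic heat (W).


Step 1: V_terminal = OCV - I*R = 3.843 - 13.49 * 0.0304 = 3.4329 V
Step 2: P_out = V_terminal * I = 3.4329 * 13.49 = 46.31 W
Step 3: Q = I^2 * R = 13.49^2 * 0.0304 = 5.532 W

V=3.4329 V, P=46.31 W, Q=5.532 W


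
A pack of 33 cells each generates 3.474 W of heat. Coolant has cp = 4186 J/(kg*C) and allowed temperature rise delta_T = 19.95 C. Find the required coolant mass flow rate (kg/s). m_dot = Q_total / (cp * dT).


Step 1: Total heat Q = 33 * 3.474 W = 114.64 W
Step 2: denom = cp * dT = 4186 * 19.95 = 83511
Step 3: m_dot = 114.64 / 83511 = 0.001373 kg/s

0.001373 kg/s


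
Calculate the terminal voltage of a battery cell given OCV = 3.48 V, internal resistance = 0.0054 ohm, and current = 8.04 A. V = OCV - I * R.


IR drop = 8.04 * 0.0054 = 0.043416 V
V = 3.48 - 0.043416 = 3.437 V

3.437 V


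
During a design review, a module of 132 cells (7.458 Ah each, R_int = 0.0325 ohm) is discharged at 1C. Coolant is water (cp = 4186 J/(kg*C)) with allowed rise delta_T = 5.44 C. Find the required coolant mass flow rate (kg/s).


Step 1: I = 1 * 7.458 = 7.458 A
Step 2: Q_cell = I^2 * R = 7.458^2 * 0.0325 = 1.8077 W
Step 3: Q_total = 132 * 1.8077 = 238.62 W
Step 4: m_dot = Q_total / (cp * dT) = 238.62 / (4186 * 5.44) = 0.01048 kg/s

0.01048 kg/s


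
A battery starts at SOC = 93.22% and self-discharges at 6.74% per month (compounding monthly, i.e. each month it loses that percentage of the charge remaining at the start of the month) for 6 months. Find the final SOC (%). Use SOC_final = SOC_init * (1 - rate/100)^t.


decay = (1 - 6.74/100)^6 = 0.65792
SOC_final = 93.22 * 0.65792 = 61.33%

61.33%


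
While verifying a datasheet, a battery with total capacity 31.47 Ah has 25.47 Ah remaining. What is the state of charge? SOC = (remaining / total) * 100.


SOC% = 25.47 / 31.47 * 100 = 80.93%

80.93%


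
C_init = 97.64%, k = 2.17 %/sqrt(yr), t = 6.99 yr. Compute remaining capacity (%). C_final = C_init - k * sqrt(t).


sqrt(t) = sqrt(6.99) = 2.6439
C_final = 97.64 - 2.17 * 2.6439 = 91.90%

91.90%


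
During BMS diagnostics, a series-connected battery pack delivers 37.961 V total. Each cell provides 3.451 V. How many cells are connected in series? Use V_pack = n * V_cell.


Rearranging: n = V_pack / V_cell = 37.961 / 3.451 = 11 cells

11


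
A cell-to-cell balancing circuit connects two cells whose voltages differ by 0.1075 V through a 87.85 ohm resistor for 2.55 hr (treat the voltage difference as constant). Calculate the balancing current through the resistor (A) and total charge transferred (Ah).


First, Ohm's law: I_bal = 0.1075 V / 87.85 ohm = 0.0012237 A
Then Q = I * t = 0.0012237 A * 2.55 hr = 0.003120 Ah

I=0.0012237 A, Q=0.003120 Ah


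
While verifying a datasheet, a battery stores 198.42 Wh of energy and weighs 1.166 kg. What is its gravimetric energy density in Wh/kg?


ED = E / m = 198.42 / 1.166 = 170.2 Wh/kg

170.2 Wh/kg


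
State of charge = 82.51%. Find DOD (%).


Complement of SOC: DOD = 100% - 82.51% = 17.49%

17.49%


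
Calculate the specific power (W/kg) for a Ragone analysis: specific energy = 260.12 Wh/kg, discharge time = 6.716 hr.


P_specific = E / t = 260.12 / 6.716 = 38.73 W/kg

38.73 W/kg


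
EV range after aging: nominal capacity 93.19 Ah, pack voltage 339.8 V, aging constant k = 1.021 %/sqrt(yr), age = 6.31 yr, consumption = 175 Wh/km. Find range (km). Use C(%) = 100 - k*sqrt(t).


Step 1: capacity retention = 100 - 1.021 * sqrt(6.31) = 100 - 1.021 * 2.512 = 97.435%
Step 2: C_now = 93.19 * 97.435/100 = 90.8 Ah
Step 3: E_pack = V * C_now = 339.8 * 90.8 = 30854 Wh
Step 4: range = E_pack / consumption = 30854 / 175 = 176.3 km

176.3 km


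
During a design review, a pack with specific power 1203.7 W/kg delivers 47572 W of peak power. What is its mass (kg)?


m = P / SP = 47572 / 1203.7 = 39.52 kg

39.52 kg


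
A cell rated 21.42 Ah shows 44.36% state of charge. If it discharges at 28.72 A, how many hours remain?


Step 1: remaining = SOC/100 * C_total = 44.36/100 * 21.42 = 9.5019 Ah
Step 2: t = remaining / I = 9.5019 / 28.72 = 0.3308 hr

0.3308 hr


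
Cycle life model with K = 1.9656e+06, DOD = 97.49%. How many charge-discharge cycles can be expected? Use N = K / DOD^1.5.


Step 1: DOD^1.5 = 97.49^1.5 = 962.59
Step 2: N = 1.9656e+06 / 962.59 = 2042 cycles

2042 cycles


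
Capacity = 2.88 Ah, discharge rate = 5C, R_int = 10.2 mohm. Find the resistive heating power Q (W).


Convert: R = 10.2 mohm = 0.0102 ohm
Step 1: I = C_rate * capacity = 5 * 2.88 = 14.4 A
Step 2: Q = I^2 * R = 14.4^2 * 0.0102 = 207.36 * 0.0102 = 2.115 W

2.115 W


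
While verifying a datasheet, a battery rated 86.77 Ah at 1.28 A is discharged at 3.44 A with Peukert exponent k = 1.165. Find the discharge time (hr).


Step 1: t_rated = C / I_rated = 86.77 / 1.28 = 67.789 hr
Step 2: ratio = 1.28 / 3.44 = 0.37209
Step 3: ratio^k = 0.37209^1.165 = 0.31609
Step 4: t = t_rated * ratio^k = 67.789 * 0.31609 = 21.43 hr

21.43 hr


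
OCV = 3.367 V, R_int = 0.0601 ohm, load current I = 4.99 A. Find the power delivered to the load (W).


Step 1: V_terminal = OCV - I*R = 3.367 - 4.99 * 0.0601 = 3.0671 V
Step 2: P_out = V_terminal * I = 3.0671 * 4.99 = 15.30 W

15.30 W


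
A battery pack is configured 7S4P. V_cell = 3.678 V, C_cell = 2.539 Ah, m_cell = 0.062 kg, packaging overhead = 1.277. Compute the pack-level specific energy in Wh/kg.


Step 1: V_pack = 7 * 3.678 = 25.746 V
Step 2: C_pack = 4 * 2.539 = 10.156 Ah
Step 3: E_pack = V_pack * C_pack = 25.746 * 10.156 = 261.48 Wh
Step 4: m_pack = 7 * 4 * 0.062 * 1.277 = 2.2169 kg
Step 5: ED = E_pack / m_pack = 261.48 / 2.2169 = 117.9 Wh/kg

117.9 Wh/kg


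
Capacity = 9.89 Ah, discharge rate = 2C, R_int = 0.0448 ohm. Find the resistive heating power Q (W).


Step 1: I = C_rate * capacity = 2 * 9.89 = 19.78 A
Step 2: Q = I^2 * R = 19.78^2 * 0.0448 = 391.25 * 0.0448 = 17.53 W

17.53 W


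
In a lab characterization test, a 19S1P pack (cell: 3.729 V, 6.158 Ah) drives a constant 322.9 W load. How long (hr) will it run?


Step 1: E_pack = Ns * V_cell * Np * C_cell = 19 * 3.729 * 1 * 6.158 = 436.3 Wh
Step 2: t = E_pack / P = 436.3 / 322.9 = 1.351 hr

1.351 hr


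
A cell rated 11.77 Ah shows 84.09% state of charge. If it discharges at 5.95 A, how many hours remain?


Step 1: remaining = SOC/100 * C_total = 84.09/100 * 11.77 = 9.8974 Ah
Step 2: t = remaining / I = 9.8974 / 5.95 = 1.663 hr

1.663 hr


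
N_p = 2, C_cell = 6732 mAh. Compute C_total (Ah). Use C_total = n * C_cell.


Convert: C_cell = 6732 mAh = 6.732 Ah
C_total = 2 * 6.732 = 13.464 Ah

13.464 Ah


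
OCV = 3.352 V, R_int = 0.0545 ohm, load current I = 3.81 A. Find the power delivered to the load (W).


Step 1: V_terminal = OCV - I*R = 3.352 - 3.81 * 0.0545 = 3.1444 V
Step 2: P_out = V_terminal * I = 3.1444 * 3.81 = 11.98 W

11.98 W


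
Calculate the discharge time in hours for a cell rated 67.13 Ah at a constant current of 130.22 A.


t = capacity / current = 67.13 / 130.22 = 0.5155 hr

0.5155 hr


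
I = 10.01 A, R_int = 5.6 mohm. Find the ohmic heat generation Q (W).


Convert: R = 5.6 mohm = 0.0056 ohm
Q = I^2 * R = 10.01^2 * 0.0056 = 0.5611 W

0.5611 W


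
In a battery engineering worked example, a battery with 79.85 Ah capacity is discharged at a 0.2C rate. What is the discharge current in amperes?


I = C_rate * capacity = 0.2 * 79.85 = 15.97 A

15.97 A


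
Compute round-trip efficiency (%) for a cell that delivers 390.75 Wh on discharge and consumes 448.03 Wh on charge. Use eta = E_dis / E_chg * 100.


eta_e = E_dis / E_chg * 100 = 390.75 / 448.03 * 100 = 87.22%

87.22%


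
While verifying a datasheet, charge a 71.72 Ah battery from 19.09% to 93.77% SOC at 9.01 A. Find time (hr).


Step 1: dSOC = 93.77% - 19.09% = 74.68%
Step 2: delta_Ah = 71.72 * 74.68 / 100 = 53.56 Ah
Step 3: t = 53.56 / 9.01 = 5.945 hr

5.945 hr


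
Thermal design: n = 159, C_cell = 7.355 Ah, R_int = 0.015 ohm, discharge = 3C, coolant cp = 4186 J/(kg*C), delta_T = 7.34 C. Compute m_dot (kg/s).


Step 1: I = 3 * 7.355 = 22.065 A
Step 2: Q_cell = I^2 * R = 22.065^2 * 0.015 = 7.303 W
Step 3: Q_total = 159 * 7.303 = 1161.2 W
Step 4: m_dot = Q_total / (cp * dT) = 1161.2 / (4186 * 7.34) = 0.03779 kg/s

0.03779 kg/s


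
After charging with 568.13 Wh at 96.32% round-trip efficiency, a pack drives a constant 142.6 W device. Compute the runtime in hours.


Step 1: E_discharge = eta/100 * E_charge = 96.32/100 * 568.13 = 547.22 Wh
Step 2: t = E_discharge / P = 547.22 / 142.6 = 3.837 hr

3.837 hr


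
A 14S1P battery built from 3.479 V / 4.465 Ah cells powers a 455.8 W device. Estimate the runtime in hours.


Step 1: E_pack = Ns * V_cell * Np * C_cell = 14 * 3.479 * 1 * 4.465 = 217.47 Wh
Step 2: t = E_pack / P = 217.47 / 455.8 = 0.4771 hr

0.4771 hr


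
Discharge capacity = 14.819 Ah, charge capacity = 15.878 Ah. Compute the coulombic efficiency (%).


Coulombic efficiency = 14.819/15.878 * 100% = 93.33%

93.33%


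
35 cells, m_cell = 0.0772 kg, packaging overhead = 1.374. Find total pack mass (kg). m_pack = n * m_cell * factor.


Cell mass sum = 35 * 0.0772 = 2.702 kg
With overhead 1.374: m_pack = 2.702 * 1.374 = 3.713 kg

3.713 kg


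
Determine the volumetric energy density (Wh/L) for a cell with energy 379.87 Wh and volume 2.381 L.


ED = E / V = 379.87 / 2.381 = 159.5 Wh/L

159.5 Wh/L


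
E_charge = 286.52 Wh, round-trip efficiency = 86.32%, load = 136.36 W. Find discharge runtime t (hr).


Step 1: E_discharge = eta/100 * E_charge = 86.32/100 * 286.52 = 247.32 Wh
Step 2: t = E_discharge / P = 247.32 / 136.36 = 1.814 hr

1.814 hr


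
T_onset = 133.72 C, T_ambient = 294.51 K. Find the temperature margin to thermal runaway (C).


Convert: T_ambient = 294.51 K = 21.36 C
margin = 133.72 - 21.36 = 112.36 C

112.36 C


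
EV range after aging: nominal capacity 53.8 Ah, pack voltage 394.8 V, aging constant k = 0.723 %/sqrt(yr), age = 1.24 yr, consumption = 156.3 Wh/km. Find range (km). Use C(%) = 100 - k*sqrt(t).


Step 1: capacity retention = 100 - 0.723 * sqrt(1.24) = 100 - 0.723 * 1.1136 = 99.195%
Step 2: C_now = 53.8 * 99.195/100 = 53.367 Ah
Step 3: E_pack = V * C_now = 394.8 * 53.367 = 21069 Wh
Step 4: range = E_pack / consumption = 21069 / 156.3 = 134.8 km

134.8 km


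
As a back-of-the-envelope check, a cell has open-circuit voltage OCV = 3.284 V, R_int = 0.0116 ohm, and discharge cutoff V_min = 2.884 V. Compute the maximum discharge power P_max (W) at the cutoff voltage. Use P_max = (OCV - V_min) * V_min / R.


P_max = (OCV - V_min) * V_min / R = (3.284 - 2.884) * 2.884 / 0.0116 = 0.4 * 2.884 / 0.0116 = 99.45 W

99.45 W
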